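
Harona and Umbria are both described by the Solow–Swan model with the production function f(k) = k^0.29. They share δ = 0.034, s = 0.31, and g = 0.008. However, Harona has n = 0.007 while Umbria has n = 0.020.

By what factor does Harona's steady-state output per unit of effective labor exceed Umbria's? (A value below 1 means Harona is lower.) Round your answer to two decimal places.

y*_H / y*_U ≈ 1.10

Steady-state y* = [s/(n + g + δ)]^(α/(1−α)), so the ratio is [ (s_H/(n + g + δ)_H) / (s_U/(n + g + δ)_U) ]^0.4085.
s_H/(n + g + δ)_H = 0.31/0.049 = 6.3265; s_U/(n + g + δ)_U = 0.31/0.062 = 5.0000.
Ratio = (6.3265/5.0000)^0.4085 = 1.2653^0.4085 ≈ 1.1009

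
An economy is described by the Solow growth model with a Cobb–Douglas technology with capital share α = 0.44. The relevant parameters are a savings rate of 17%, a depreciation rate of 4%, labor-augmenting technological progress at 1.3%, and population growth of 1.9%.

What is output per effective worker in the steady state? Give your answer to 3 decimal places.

y* = 1.964

At the steady state, Δk = 0, so s·k^α = (n + g + δ)·k.
Rearranging, k^(1−α) = s / (n + g + δ).
k^0.56 = 0.17 / (0.019 + 0.013 + 0.040) = 0.17 / 0.072 = 2.3611
k* = 2.3611^(1/0.56) ≈ 4.6374
y* = (k*)^α = 4.6374^0.44 ≈ 1.9641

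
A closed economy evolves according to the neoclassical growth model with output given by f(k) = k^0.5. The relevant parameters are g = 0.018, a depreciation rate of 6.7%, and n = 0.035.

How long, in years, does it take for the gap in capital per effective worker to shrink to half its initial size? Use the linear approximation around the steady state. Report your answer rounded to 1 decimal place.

t_½ ≈ 11.6 years

Near the steady state the convergence rate is λ = (1 − α)(n + g + δ).
λ = (1 − 0.5) × 0.120 = 0.5 × 0.120 = 0.0600
Half-life = ln 2 / λ = 0.6931 / 0.0600 ≈ 11.55 years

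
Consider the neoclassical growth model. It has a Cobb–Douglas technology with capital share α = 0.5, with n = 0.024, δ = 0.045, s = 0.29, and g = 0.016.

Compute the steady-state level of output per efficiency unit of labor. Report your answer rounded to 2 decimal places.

In steady state, investment equals break-even investment: s·k^α = (n + g + δ)·k.
Dividing both sides by k: k^(1−α) = s / (n + g + δ).
k^0.5 = 0.29 / (0.024 + 0.016 + 0.045) = 0.29 / 0.085 = 3.4118
k* = 3.4118^(1/0.5) ≈ 11.6404
y* = (k*)^α = 11.6404^0.5 ≈ 3.4118

y* ≈ 3.41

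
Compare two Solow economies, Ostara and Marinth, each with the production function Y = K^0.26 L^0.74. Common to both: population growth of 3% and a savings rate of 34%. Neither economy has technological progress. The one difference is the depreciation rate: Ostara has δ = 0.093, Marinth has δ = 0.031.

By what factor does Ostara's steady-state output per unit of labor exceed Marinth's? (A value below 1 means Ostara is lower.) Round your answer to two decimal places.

Steady-state y* = [s/(n + δ)]^(α/(1−α)), so the ratio is [ (s_O/(n + δ)_O) / (s_M/(n + δ)_M) ]^0.3514.
s_O/(n + δ)_O = 0.34/0.123 = 2.7642; s_M/(n + δ)_M = 0.34/0.061 = 5.5738.
Ratio = (2.7642/5.5738)^0.3514 = 0.4959^0.3514 ≈ 0.7816

ratio ≈ 0.78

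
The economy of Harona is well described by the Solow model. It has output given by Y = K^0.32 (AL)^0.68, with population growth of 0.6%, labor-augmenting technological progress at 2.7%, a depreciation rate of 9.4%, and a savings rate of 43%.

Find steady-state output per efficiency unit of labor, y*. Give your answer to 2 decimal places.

At the steady state, Δk = 0, so s·k^α = (n + g + δ)·k.
Dividing both sides by k: k^(1−α) = s / (n + g + δ).
k^0.68 = 0.43 / (0.006 + 0.027 + 0.094) = 0.43 / 0.127 = 3.3858
k* = 3.3858^(1/0.68) ≈ 6.0105
y* = (k*)^α = 6.0105^0.32 ≈ 1.7752

y* = 1.78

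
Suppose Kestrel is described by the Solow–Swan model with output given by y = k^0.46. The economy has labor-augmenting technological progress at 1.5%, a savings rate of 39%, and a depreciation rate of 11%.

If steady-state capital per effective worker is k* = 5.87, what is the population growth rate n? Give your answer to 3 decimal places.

Steady state requires s·f(k) = (n + g + δ)·k, i.e. s·k^α = (n + g + δ)·k.
So s / (n + g + δ) = (k*)^(1−α) = 5.87^0.54 = 2.6005.
Therefore n + g + δ = s / 2.6005 = 0.39 / 2.6005 = 0.1500, so n = 0.1500 − 0.125 = 0.0250.

n ≈ 0.025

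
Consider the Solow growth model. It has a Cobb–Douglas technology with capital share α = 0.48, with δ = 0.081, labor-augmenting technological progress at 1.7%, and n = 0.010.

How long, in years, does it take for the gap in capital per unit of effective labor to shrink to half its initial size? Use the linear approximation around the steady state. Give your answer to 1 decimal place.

Near the steady state the convergence rate is λ = (1 − α)(n + g + δ).
λ = (1 − 0.48) × 0.108 = 0.52 × 0.108 = 0.05616
Half-life = ln 2 / λ = 0.6931 / 0.05616 ≈ 12.34 years

about 12.3 years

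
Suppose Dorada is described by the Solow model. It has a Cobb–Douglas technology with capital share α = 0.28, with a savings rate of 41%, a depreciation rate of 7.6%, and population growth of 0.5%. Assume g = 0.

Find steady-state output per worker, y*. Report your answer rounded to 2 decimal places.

In steady state, investment equals break-even investment: s·k^α = (n + δ)·k.
Rearranging, k^(1−α) = s / (n + δ).
k^0.72 = 0.41 / (0.005 + 0.076) = 0.41 / 0.081 = 5.0617
k* = 5.0617^(1/0.72) ≈ 9.5102
y* = (k*)^α = 9.5102^0.28 ≈ 1.8789

y* = 1.88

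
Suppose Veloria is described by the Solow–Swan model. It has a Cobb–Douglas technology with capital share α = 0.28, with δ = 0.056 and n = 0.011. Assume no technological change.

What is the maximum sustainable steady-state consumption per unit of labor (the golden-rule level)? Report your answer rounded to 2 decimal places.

At the golden rule, f'(k) = n + δ, so α·k^(α−1) = n + δ and k_gold = (α/(n + δ))^(1/(1−α)).
k_gold = (0.28/0.067)^(1/0.72) = 4.1791^1.3889 ≈ 7.2882
c_gold = f(k_gold) − (n + δ)·k_gold = 1.7439 − 0.067×7.2882 ≈ 1.2556

c_gold ≈ 1.26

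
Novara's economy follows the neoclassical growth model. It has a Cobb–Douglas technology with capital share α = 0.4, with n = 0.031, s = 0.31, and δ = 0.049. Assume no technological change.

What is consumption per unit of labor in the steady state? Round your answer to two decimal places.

c* ≈ 1.70

At the steady state, Δk = 0, so s·k^α = (n + δ)·k.
Rearranging, k^(1−α) = s / (n + δ).
k^0.6 = 0.31 / (0.031 + 0.049) = 0.31 / 0.080 = 3.8750
k* = 3.8750^(1/0.6) ≈ 9.5599
y* = (k*)^α = 9.5599^0.4 ≈ 2.4671
c* = (1 − s)·y* = (1 − 0.31) × 2.4671 ≈ 1.7023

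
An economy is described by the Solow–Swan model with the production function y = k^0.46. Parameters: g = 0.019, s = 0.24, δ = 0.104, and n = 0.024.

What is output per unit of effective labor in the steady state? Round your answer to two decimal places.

In steady state, investment equals break-even investment: s·k^α = (n + g + δ)·k.
Dividing both sides by k: k^(1−α) = s / (n + g + δ).
k^0.54 = 0.24 / (0.024 + 0.019 + 0.104) = 0.24 / 0.147 = 1.6327
k* = 1.6327^(1/0.54) ≈ 2.4790
y* = (k*)^α = 2.4790^0.46 ≈ 1.5183

y* ≈ 1.52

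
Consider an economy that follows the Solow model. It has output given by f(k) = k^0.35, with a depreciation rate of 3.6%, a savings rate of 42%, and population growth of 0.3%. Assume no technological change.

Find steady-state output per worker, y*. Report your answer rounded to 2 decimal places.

y* = 3.60

At the steady state, Δk = 0, so s·k^α = (n + δ)·k.
Rearranging, k^(1−α) = s / (n + δ).
k^0.65 = 0.42 / (0.003 + 0.036) = 0.42 / 0.039 = 10.7692
k* = 10.7692^(1/0.65) ≈ 38.7235
y* = (k*)^α = 38.7235^0.35 ≈ 3.5958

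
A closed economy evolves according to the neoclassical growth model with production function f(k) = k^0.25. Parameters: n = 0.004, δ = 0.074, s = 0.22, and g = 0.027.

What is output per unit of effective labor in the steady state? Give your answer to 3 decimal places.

y* = 1.280

In steady state, investment equals break-even investment: s·k^α = (n + g + δ)·k.
Rearranging, k^(1−α) = s / (n + g + δ).
k^0.75 = 0.22 / (0.004 + 0.027 + 0.074) = 0.22 / 0.105 = 2.0952
k* = 2.0952^(1/0.75) ≈ 2.6810
y* = (k*)^α = 2.6810^0.25 ≈ 1.2796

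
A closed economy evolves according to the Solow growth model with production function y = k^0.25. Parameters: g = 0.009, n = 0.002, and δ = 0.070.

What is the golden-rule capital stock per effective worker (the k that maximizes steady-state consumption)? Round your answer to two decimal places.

k_gold ≈ 4.49

The golden rule sets f'(k) = n + g + δ, i.e. α·k^(α−1) = n + g + δ.
So k^(1−α) = α / (n + g + δ) = 0.25 / 0.081 = 3.0864.
k_gold = 3.0864^(1/0.75) ≈ 4.4937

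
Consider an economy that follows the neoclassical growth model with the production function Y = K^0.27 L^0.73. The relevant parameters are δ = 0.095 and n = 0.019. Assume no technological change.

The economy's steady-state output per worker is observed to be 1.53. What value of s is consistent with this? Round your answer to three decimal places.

s ≈ 0.360

At the steady state, Δk = 0, so s·k^α = (n + δ)·k.
Since y* = [s/(n + δ)]^(α/(1−α)), we have s/(n + δ) = (y*)^((1−α)/α) = 1.53^2.7037 = 3.1575.
Therefore s = 3.1575 × (n + δ) = 3.1575 × 0.114 = 0.3600.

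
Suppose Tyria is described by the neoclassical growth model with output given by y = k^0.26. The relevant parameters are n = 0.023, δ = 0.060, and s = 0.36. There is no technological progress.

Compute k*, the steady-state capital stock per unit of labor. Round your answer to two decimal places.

k* ≈ 7.26

At the steady state, Δk = 0, so s·k^α = (n + δ)·k.
Dividing both sides by k: k^(1−α) = s / (n + δ).
k^0.74 = 0.36 / (0.023 + 0.060) = 0.36 / 0.083 = 4.3373
k* = 4.3373^(1/0.74) ≈ 7.2629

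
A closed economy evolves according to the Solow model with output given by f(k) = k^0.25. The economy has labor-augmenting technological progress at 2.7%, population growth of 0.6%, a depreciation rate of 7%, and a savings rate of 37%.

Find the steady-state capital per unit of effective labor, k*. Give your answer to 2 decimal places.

In steady state, investment equals break-even investment: s·k^α = (n + g + δ)·k.
Rearranging, k^(1−α) = s / (n + g + δ).
k^0.75 = 0.37 / (0.006 + 0.027 + 0.070) = 0.37 / 0.103 = 3.5922
k* = 3.5922^(1/0.75) ≈ 5.5015

k* = 5.50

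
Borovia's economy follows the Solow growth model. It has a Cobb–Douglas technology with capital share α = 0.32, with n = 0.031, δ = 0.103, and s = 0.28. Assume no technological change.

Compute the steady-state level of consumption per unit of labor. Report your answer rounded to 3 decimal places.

In steady state, investment equals break-even investment: s·k^α = (n + δ)·k.
Dividing both sides by k: k^(1−α) = s / (n + δ).
k^0.68 = 0.28 / (0.031 + 0.103) = 0.28 / 0.134 = 2.0896
k* = 2.0896^(1/0.68) ≈ 2.9558
y* = (k*)^α = 2.9558^0.32 ≈ 1.4145
c* = (1 − s)·y* = (1 − 0.28) × 1.4145 ≈ 1.0184

c* = 1.018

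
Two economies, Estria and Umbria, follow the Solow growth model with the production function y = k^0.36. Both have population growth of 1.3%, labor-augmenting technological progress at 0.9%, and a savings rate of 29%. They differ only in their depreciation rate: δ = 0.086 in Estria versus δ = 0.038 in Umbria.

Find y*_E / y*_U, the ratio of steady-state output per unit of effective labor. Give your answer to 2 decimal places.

Steady-state y* = [s/(n + g + δ)]^(α/(1−α)), so the ratio is [ (s_E/(n + g + δ)_E) / (s_U/(n + g + δ)_U) ]^0.5625.
s_E/(n + g + δ)_E = 0.29/0.108 = 2.6852; s_U/(n + g + δ)_U = 0.29/0.060 = 4.8333.
Ratio = (2.6852/4.8333)^0.5625 = 0.5556^0.5625 ≈ 0.7185

ratio ≈ 0.72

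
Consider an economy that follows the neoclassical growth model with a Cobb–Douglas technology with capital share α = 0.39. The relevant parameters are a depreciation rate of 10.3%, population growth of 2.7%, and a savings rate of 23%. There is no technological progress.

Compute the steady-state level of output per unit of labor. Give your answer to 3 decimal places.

y* ≈ 1.440

At the steady state, Δk = 0, so s·k^α = (n + δ)·k.
Dividing both sides by k: k^(1−α) = s / (n + δ).
k^0.61 = 0.23 / (0.027 + 0.103) = 0.23 / 0.130 = 1.7692
k* = 1.7692^(1/0.61) ≈ 2.5480
y* = (k*)^α = 2.5480^0.39 ≈ 1.4402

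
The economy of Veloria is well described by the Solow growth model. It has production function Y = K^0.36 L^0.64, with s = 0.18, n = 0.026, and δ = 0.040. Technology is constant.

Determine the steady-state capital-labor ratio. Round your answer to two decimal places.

At the steady state, Δk = 0, so s·k^α = (n + δ)·k.
Dividing both sides by k: k^(1−α) = s / (n + δ).
k^0.64 = 0.18 / (0.026 + 0.040) = 0.18 / 0.066 = 2.7273
k* = 2.7273^(1/0.64) ≈ 4.7955

k* ≈ 4.80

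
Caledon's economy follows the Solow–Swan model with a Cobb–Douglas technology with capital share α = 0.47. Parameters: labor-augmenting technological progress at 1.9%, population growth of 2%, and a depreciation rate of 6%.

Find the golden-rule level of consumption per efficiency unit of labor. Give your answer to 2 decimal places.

At the golden rule, f'(k) = n + g + δ, so α·k^(α−1) = n + g + δ and k_gold = (α/(n + g + δ))^(1/(1−α)).
k_gold = (0.47/0.099)^(1/0.53) = 4.7475^1.8868 ≈ 18.8953
c_gold = f(k_gold) − (n + g + δ)·k_gold = 3.9800 − 0.099×18.8953 ≈ 2.1094

c_gold ≈ 2.11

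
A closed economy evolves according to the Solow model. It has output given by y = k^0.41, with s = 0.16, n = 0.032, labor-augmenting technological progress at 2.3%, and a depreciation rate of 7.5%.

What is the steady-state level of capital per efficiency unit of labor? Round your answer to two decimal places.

k* = 1.42

In steady state, investment equals break-even investment: s·k^α = (n + g + δ)·k.
Rearranging, k^(1−α) = s / (n + g + δ).
k^0.59 = 0.16 / (0.032 + 0.023 + 0.075) = 0.16 / 0.130 = 1.2308
k* = 1.2308^(1/0.59) ≈ 1.4219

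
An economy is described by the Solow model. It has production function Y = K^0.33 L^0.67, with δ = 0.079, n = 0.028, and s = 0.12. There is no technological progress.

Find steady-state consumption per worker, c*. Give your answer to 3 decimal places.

c* = 0.931

At the steady state, Δk = 0, so s·k^α = (n + δ)·k.
Rearranging, k^(1−α) = s / (n + δ).
k^0.67 = 0.12 / (0.028 + 0.079) = 0.12 / 0.107 = 1.1215
k* = 1.1215^(1/0.67) ≈ 1.1867
y* = (k*)^α = 1.1867^0.33 ≈ 1.0581
c* = (1 − s)·y* = (1 − 0.12) × 1.0581 ≈ 0.9311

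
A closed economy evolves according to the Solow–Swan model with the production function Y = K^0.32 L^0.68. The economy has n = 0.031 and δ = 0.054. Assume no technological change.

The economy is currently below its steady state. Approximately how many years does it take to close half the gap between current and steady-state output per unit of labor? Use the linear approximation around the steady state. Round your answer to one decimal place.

t_½ ≈ 12.0 years

Near the steady state the convergence rate is λ = (1 − α)(n + δ).
λ = (1 − 0.32) × 0.085 = 0.68 × 0.085 = 0.0578
Half-life = ln 2 / λ = 0.6931 / 0.0578 ≈ 11.99 years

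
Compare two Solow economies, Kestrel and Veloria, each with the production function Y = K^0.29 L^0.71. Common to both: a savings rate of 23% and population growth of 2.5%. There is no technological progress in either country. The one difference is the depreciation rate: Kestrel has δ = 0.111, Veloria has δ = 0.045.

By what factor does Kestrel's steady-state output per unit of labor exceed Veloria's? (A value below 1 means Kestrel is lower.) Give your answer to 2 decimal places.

Steady-state y* = [s/(n + δ)]^(α/(1−α)), so the ratio is [ (s_K/(n + δ)_K) / (s_V/(n + δ)_V) ]^0.4085.
s_K/(n + δ)_K = 0.23/0.136 = 1.6912; s_V/(n + δ)_V = 0.23/0.070 = 3.2857.
Ratio = (1.6912/3.2857)^0.4085 = 0.5147^0.4085 ≈ 0.7624

ratio ≈ 0.76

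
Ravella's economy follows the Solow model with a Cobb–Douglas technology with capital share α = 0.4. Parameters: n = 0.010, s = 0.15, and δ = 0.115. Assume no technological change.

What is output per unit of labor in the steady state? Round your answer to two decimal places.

y* ≈ 1.13

At the steady state, Δk = 0, so s·k^α = (n + δ)·k.
Rearranging, k^(1−α) = s / (n + δ).
k^0.6 = 0.15 / (0.010 + 0.115) = 0.15 / 0.125 = 1.2000
k* = 1.2000^(1/0.6) ≈ 1.3551
y* = (k*)^α = 1.3551^0.4 ≈ 1.1292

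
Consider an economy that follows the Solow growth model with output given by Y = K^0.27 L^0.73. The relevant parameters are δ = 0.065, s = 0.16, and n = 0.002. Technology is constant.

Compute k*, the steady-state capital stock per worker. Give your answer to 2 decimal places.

k* = 3.30

In steady state, investment equals break-even investment: s·k^α = (n + δ)·k.
Rearranging, k^(1−α) = s / (n + δ).
k^0.73 = 0.16 / (0.002 + 0.065) = 0.16 / 0.067 = 2.3881
k* = 2.3881^(1/0.73) ≈ 3.2952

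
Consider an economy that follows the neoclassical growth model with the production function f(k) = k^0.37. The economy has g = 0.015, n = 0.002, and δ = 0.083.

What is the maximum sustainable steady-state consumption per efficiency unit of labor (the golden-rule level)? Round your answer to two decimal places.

At the golden rule, f'(k) = n + g + δ, so α·k^(α−1) = n + g + δ and k_gold = (α/(n + g + δ))^(1/(1−α)).
k_gold = (0.37/0.100)^(1/0.63) = 3.7000^1.5873 ≈ 7.9782
c_gold = f(k_gold) − (n + g + δ)·k_gold = 2.1563 − 0.100×7.9782 ≈ 1.3585

c_gold ≈ 1.36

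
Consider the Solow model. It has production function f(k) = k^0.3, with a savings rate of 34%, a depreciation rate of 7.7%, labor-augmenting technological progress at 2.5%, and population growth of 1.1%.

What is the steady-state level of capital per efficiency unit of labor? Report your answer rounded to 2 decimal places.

k* ≈ 4.82

Steady state requires s·f(k) = (n + g + δ)·k, i.e. s·k^α = (n + g + δ)·k.
Rearranging, k^(1−α) = s / (n + g + δ).
k^0.7 = 0.34 / (0.011 + 0.025 + 0.077) = 0.34 / 0.113 = 3.0088
k* = 3.0088^(1/0.7) ≈ 4.8241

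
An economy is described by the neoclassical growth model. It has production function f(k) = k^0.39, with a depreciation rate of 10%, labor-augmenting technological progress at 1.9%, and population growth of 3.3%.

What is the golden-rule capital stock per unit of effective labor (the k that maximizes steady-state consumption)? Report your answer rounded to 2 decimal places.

The golden rule sets f'(k) = n + g + δ, i.e. α·k^(α−1) = n + g + δ.
So k^(1−α) = α / (n + g + δ) = 0.39 / 0.152 = 2.5658.
k_gold = 2.5658^(1/0.61) ≈ 4.6866

k_gold ≈ 4.69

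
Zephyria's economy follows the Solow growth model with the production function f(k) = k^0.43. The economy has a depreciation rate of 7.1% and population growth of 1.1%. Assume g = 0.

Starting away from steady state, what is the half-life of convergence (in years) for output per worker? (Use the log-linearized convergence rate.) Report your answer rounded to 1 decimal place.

half-life ≈ 14.8 years

Near the steady state the convergence rate is λ = (1 − α)(n + δ).
λ = (1 − 0.43) × 0.082 = 0.57 × 0.082 = 0.04674
Half-life = ln 2 / λ = 0.6931 / 0.04674 ≈ 14.83 years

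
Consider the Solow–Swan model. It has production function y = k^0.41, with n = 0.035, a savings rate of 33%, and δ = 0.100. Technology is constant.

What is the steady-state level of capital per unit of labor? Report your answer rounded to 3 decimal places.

k* ≈ 4.549

Steady state requires s·f(k) = (n + δ)·k, i.e. s·k^α = (n + δ)·k.
Rearranging, k^(1−α) = s / (n + δ).
k^0.59 = 0.33 / (0.035 + 0.100) = 0.33 / 0.135 = 2.4444
k* = 2.4444^(1/0.59) ≈ 4.5490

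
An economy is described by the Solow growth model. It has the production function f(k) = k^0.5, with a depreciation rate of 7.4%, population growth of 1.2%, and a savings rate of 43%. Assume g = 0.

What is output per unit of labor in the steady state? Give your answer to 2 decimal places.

At the steady state, Δk = 0, so s·k^α = (n + δ)·k.
Dividing both sides by k: k^(1−α) = s / (n + δ).
k^0.5 = 0.43 / (0.012 + 0.074) = 0.43 / 0.086 = 5.0000
k* = 5.0000^(1/0.5) ≈ 25.0000
y* = (k*)^α = 25.0000^0.5 ≈ 5.0000

y* = 5.00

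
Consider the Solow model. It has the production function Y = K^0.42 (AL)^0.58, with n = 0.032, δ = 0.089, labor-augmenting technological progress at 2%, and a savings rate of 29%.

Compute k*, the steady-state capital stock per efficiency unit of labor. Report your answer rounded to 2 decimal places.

k* ≈ 3.47

Steady state requires s·f(k) = (n + g + δ)·k, i.e. s·k^α = (n + g + δ)·k.
Dividing both sides by k: k^(1−α) = s / (n + g + δ).
k^0.58 = 0.29 / (0.032 + 0.020 + 0.089) = 0.29 / 0.141 = 2.0567
k* = 2.0567^(1/0.58) ≈ 3.4670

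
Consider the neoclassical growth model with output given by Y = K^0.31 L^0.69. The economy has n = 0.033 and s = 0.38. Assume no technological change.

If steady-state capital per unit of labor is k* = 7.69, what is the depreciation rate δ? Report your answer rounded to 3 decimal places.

At the steady state, Δk = 0, so s·k^α = (n + δ)·k.
So s / (n + δ) = (k*)^(1−α) = 7.69^0.69 = 4.0859.
Therefore n + δ = s / 4.0859 = 0.38 / 4.0859 = 0.0930, so δ = 0.0930 − 0.033 = 0.0600.

δ ≈ 0.060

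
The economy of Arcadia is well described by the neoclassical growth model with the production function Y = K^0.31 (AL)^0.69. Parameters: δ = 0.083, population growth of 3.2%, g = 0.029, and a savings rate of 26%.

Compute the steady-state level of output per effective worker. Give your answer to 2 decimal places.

At the steady state, Δk = 0, so s·k^α = (n + g + δ)·k.
Rearranging, k^(1−α) = s / (n + g + δ).
k^0.69 = 0.26 / (0.032 + 0.029 + 0.083) = 0.26 / 0.144 = 1.8056
k* = 1.8056^(1/0.69) ≈ 2.3546
y* = (k*)^α = 2.3546^0.31 ≈ 1.3041

y* = 1.30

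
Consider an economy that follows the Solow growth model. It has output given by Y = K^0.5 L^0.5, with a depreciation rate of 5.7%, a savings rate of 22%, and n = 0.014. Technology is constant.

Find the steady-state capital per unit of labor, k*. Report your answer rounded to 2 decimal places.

k* ≈ 9.60

Steady state requires s·f(k) = (n + δ)·k, i.e. s·k^α = (n + δ)·k.
Dividing both sides by k: k^(1−α) = s / (n + δ).
k^0.5 = 0.22 / (0.014 + 0.057) = 0.22 / 0.071 = 3.0986
k* = 3.0986^(1/0.5) ≈ 9.6013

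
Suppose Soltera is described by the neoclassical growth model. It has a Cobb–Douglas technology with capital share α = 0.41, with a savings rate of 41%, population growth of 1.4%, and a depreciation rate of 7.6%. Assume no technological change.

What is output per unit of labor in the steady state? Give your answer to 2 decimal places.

At the steady state, Δk = 0, so s·k^α = (n + δ)·k.
Rearranging, k^(1−α) = s / (n + δ).
k^0.59 = 0.41 / (0.014 + 0.076) = 0.41 / 0.090 = 4.5556
k* = 4.5556^(1/0.59) ≈ 13.0671
y* = (k*)^α = 13.0671^0.41 ≈ 2.8684

y* ≈ 2.87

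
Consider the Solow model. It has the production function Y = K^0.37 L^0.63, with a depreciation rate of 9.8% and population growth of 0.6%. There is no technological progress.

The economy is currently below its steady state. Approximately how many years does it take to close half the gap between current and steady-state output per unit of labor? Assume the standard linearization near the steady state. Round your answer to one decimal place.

half-life ≈ 10.6 years

Near the steady state the convergence rate is λ = (1 − α)(n + δ).
λ = (1 − 0.37) × 0.104 = 0.63 × 0.104 = 0.06552
Half-life = ln 2 / λ = 0.6931 / 0.06552 ≈ 10.58 years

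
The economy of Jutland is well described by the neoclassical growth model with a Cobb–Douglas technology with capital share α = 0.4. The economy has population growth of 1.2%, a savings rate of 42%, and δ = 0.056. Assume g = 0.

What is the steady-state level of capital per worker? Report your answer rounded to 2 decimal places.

In steady state, investment equals break-even investment: s·k^α = (n + δ)·k.
Rearranging, k^(1−α) = s / (n + δ).
k^0.6 = 0.42 / (0.012 + 0.056) = 0.42 / 0.068 = 6.1765
k* = 6.1765^(1/0.6) ≈ 20.7924

k* = 20.79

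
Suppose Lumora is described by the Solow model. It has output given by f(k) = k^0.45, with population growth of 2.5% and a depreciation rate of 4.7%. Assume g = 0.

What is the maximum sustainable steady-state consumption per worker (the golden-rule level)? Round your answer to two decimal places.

At the golden rule, f'(k) = n + δ, so α·k^(α−1) = n + δ and k_gold = (α/(n + δ))^(1/(1−α)).
k_gold = (0.45/0.072)^(1/0.55) = 6.2500^1.8182 ≈ 27.9943
c_gold = f(k_gold) − (n + δ)·k_gold = 4.4790 − 0.072×27.9943 ≈ 2.4634

c_gold ≈ 2.46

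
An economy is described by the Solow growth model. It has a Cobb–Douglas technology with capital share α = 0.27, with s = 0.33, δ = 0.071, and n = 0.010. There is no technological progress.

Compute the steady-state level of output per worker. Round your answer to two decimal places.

y* = 1.68

Steady state requires s·f(k) = (n + δ)·k, i.e. s·k^α = (n + δ)·k.
Dividing both sides by k: k^(1−α) = s / (n + δ).
k^0.73 = 0.33 / (0.010 + 0.071) = 0.33 / 0.081 = 4.0741
k* = 4.0741^(1/0.73) ≈ 6.8495
y* = (k*)^α = 6.8495^0.27 ≈ 1.6812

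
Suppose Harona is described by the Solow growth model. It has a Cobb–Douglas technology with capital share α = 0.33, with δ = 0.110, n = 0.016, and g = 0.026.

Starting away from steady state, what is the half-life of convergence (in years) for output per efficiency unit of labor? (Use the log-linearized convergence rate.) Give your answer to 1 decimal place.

Near the steady state the convergence rate is λ = (1 − α)(n + g + δ).
λ = (1 − 0.33) × 0.152 = 0.67 × 0.152 = 0.10184
Half-life = ln 2 / λ = 0.6931 / 0.10184 ≈ 6.81 years

half-life ≈ 6.8 years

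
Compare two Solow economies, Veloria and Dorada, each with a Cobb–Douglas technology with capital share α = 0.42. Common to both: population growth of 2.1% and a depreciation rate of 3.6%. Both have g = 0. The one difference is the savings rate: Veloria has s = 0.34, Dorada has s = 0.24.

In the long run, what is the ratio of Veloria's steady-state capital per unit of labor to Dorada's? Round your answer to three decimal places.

k*_V / k*_D ≈ 1.823

Steady-state k* = [s/(n + δ)]^(1/(1−α)), so the ratio is [ (s_V/(n + δ)_V) / (s_D/(n + δ)_D) ]^1.7241.
s_V/(n + δ)_V = 0.34/0.057 = 5.9649; s_D/(n + δ)_D = 0.24/0.057 = 4.2105.
Ratio = (5.9649/4.2105)^1.7241 = 1.4167^1.7241 ≈ 1.8231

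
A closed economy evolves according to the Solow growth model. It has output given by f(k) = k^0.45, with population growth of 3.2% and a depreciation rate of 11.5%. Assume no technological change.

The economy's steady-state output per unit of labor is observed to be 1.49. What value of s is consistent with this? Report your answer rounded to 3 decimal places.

s ≈ 0.239

Steady state requires s·f(k) = (n + δ)·k, i.e. s·k^α = (n + δ)·k.
Since y* = [s/(n + δ)]^(α/(1−α)), we have s/(n + δ) = (y*)^((1−α)/α) = 1.49^1.2222 = 1.6281.
Therefore s = 1.6281 × (n + δ) = 1.6281 × 0.147 = 0.2393.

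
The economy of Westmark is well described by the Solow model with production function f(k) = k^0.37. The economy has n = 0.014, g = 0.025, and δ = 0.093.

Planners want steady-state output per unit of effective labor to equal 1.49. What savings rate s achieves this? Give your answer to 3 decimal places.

s ≈ 0.260

At the steady state, Δk = 0, so s·k^α = (n + g + δ)·k.
Since y* = [s/(n + g + δ)]^(α/(1−α)), we have s/(n + g + δ) = (y*)^((1−α)/α) = 1.49^1.7027 = 1.9719.
Therefore s = 1.9719 × (n + g + δ) = 1.9719 × 0.132 = 0.2603.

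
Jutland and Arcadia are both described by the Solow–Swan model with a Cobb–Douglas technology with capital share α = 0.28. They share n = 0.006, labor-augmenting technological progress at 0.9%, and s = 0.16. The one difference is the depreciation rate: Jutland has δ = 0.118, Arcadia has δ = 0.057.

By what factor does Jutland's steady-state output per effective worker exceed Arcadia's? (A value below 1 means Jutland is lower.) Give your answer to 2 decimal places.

Steady-state y* = [s/(n + g + δ)]^(α/(1−α)), so the ratio is [ (s_J/(n + g + δ)_J) / (s_A/(n + g + δ)_A) ]^0.3889.
s_J/(n + g + δ)_J = 0.16/0.133 = 1.2030; s_A/(n + g + δ)_A = 0.16/0.072 = 2.2222.
Ratio = (1.2030/2.2222)^0.3889 = 0.5414^0.3889 ≈ 0.7877

y*_J / y*_A ≈ 0.79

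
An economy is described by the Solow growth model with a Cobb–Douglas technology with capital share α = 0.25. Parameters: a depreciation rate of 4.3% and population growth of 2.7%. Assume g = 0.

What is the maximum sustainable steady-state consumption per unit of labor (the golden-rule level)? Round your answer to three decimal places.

At the golden rule, f'(k) = n + δ, so α·k^(α−1) = n + δ and k_gold = (α/(n + δ))^(1/(1−α)).
k_gold = (0.25/0.070)^(1/0.75) = 3.5714^1.3333 ≈ 5.4588
c_gold = f(k_gold) − (n + δ)·k_gold = 1.5285 − 0.070×5.4588 ≈ 1.1464

c_gold ≈ 1.146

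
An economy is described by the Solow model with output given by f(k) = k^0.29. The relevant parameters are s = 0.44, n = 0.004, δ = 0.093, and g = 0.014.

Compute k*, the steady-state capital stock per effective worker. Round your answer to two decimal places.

k* = 6.96

In steady state, investment equals break-even investment: s·k^α = (n + g + δ)·k.
Rearranging, k^(1−α) = s / (n + g + δ).
k^0.71 = 0.44 / (0.004 + 0.014 + 0.093) = 0.44 / 0.111 = 3.9640
k* = 3.9640^(1/0.71) ≈ 6.9573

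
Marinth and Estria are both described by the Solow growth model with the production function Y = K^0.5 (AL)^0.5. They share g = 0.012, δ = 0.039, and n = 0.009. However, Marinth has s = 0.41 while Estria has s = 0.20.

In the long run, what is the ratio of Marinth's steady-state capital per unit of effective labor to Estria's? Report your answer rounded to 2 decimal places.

Steady-state k* = [s/(n + g + δ)]^(1/(1−α)), so the ratio is [ (s_M/(n + g + δ)_M) / (s_E/(n + g + δ)_E) ]^2.
s_M/(n + g + δ)_M = 0.41/0.060 = 6.8333; s_E/(n + g + δ)_E = 0.20/0.060 = 3.3333.
Ratio = (6.8333/3.3333)^2 = 2.0500^2 ≈ 4.2025

ratio ≈ 4.20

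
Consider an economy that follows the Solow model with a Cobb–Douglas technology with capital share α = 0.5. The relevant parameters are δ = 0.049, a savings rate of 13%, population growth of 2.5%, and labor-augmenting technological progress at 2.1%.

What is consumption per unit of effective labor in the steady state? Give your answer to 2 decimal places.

c* = 1.19

In steady state, investment equals break-even investment: s·k^α = (n + g + δ)·k.
Rearranging, k^(1−α) = s / (n + g + δ).
k^0.5 = 0.13 / (0.025 + 0.021 + 0.049) = 0.13 / 0.095 = 1.3684
k* = 1.3684^(1/0.5) ≈ 1.8725
y* = (k*)^α = 1.8725^0.5 ≈ 1.3684
c* = (1 − s)·y* = (1 − 0.13) × 1.3684 ≈ 1.1905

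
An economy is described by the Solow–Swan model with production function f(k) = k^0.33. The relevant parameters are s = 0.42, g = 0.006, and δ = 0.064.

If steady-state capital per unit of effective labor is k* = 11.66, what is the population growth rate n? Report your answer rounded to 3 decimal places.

n ≈ 0.011

Steady state requires s·f(k) = (n + g + δ)·k, i.e. s·k^α = (n + g + δ)·k.
So s / (n + g + δ) = (k*)^(1−α) = 11.66^0.67 = 5.1843.
Therefore n + g + δ = s / 5.1843 = 0.42 / 5.1843 = 0.0810, so n = 0.0810 − 0.070 = 0.0110.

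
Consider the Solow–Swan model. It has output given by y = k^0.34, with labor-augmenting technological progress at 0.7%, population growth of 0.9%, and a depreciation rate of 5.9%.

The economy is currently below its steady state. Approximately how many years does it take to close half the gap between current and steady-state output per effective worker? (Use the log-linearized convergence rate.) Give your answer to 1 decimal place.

Near the steady state the convergence rate is λ = (1 − α)(n + g + δ).
λ = (1 − 0.34) × 0.075 = 0.66 × 0.075 = 0.0495
Half-life = ln 2 / λ = 0.6931 / 0.0495 ≈ 14.00 years

half-life ≈ 14.0 years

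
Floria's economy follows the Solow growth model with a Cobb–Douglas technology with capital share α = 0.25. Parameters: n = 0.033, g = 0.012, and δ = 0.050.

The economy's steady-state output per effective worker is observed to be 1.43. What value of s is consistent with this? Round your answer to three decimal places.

Steady state requires s·f(k) = (n + g + δ)·k, i.e. s·k^α = (n + g + δ)·k.
Since y* = [s/(n + g + δ)]^(α/(1−α)), we have s/(n + g + δ) = (y*)^((1−α)/α) = 1.43^3 = 2.9242.
Therefore s = 2.9242 × (n + g + δ) = 2.9242 × 0.095 = 0.2778.

s ≈ 0.278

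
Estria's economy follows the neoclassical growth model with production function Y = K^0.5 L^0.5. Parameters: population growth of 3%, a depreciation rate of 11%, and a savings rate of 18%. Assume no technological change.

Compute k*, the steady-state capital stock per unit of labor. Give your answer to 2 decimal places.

k* ≈ 1.65

In steady state, investment equals break-even investment: s·k^α = (n + δ)·k.
Dividing both sides by k: k^(1−α) = s / (n + δ).
k^0.5 = 0.18 / (0.030 + 0.110) = 0.18 / 0.140 = 1.2857
k* = 1.2857^(1/0.5) ≈ 1.6530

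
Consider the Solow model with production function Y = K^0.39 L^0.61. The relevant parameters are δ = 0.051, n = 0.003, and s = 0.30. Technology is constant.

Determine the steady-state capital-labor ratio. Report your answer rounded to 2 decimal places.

In steady state, investment equals break-even investment: s·k^α = (n + δ)·k.
Dividing both sides by k: k^(1−α) = s / (n + δ).
k^0.61 = 0.30 / (0.003 + 0.051) = 0.30 / 0.054 = 5.5556
k* = 5.5556^(1/0.61) ≈ 16.6292

k* = 16.63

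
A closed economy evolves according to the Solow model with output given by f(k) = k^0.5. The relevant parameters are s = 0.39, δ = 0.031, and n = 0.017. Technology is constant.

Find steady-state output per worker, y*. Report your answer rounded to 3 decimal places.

y* = 8.125

In steady state, investment equals break-even investment: s·k^α = (n + δ)·k.
Dividing both sides by k: k^(1−α) = s / (n + δ).
k^0.5 = 0.39 / (0.017 + 0.031) = 0.39 / 0.048 = 8.1250
k* = 8.1250^(1/0.5) ≈ 66.0156
y* = (k*)^α = 66.0156^0.5 ≈ 8.1250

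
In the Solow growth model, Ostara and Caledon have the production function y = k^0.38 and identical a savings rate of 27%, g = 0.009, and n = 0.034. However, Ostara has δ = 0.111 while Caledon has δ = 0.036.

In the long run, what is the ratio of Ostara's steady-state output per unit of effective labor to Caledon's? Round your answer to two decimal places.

y*_O / y*_C ≈ 0.66

Steady-state y* = [s/(n + g + δ)]^(α/(1−α)), so the ratio is [ (s_O/(n + g + δ)_O) / (s_C/(n + g + δ)_C) ]^0.6129.
s_O/(n + g + δ)_O = 0.27/0.154 = 1.7532; s_C/(n + g + δ)_C = 0.27/0.079 = 3.4177.
Ratio = (1.7532/3.4177)^0.6129 = 0.5130^0.6129 ≈ 0.6642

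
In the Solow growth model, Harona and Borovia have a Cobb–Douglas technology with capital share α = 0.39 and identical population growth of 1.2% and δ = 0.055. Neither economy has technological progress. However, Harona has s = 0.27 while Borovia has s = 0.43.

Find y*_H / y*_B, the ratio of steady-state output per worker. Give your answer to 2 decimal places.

ratio ≈ 0.74

Steady-state y* = [s/(n + δ)]^(α/(1−α)), so the ratio is [ (s_H/(n + δ)_H) / (s_B/(n + δ)_B) ]^0.6393.
s_H/(n + δ)_H = 0.27/0.067 = 4.0299; s_B/(n + δ)_B = 0.43/0.067 = 6.4179.
Ratio = (4.0299/6.4179)^0.6393 = 0.6279^0.6393 ≈ 0.7427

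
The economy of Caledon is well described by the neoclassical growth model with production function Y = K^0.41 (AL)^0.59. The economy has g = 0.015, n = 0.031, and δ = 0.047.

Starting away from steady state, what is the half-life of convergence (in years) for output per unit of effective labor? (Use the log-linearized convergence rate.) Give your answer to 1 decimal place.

Near the steady state the convergence rate is λ = (1 − α)(n + g + δ).
λ = (1 − 0.41) × 0.093 = 0.59 × 0.093 = 0.05487
Half-life = ln 2 / λ = 0.6931 / 0.05487 ≈ 12.63 years

about 12.6 years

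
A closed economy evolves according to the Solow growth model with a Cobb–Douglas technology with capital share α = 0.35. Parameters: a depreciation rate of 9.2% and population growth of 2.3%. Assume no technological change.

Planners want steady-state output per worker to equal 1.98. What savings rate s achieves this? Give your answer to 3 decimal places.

s ≈ 0.409

Steady state requires s·f(k) = (n + δ)·k, i.e. s·k^α = (n + δ)·k.
Since y* = [s/(n + δ)]^(α/(1−α)), we have s/(n + δ) = (y*)^((1−α)/α) = 1.98^1.8571 = 3.5558.
Therefore s = 3.5558 × (n + δ) = 3.5558 × 0.115 = 0.4089.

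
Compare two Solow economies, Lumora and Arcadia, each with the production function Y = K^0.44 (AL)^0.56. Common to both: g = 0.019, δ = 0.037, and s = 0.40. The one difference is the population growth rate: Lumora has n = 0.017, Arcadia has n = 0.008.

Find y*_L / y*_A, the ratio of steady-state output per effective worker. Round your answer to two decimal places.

y*_L / y*_A ≈ 0.90

Steady-state y* = [s/(n + g + δ)]^(α/(1−α)), so the ratio is [ (s_L/(n + g + δ)_L) / (s_A/(n + g + δ)_A) ]^0.7857.
s_L/(n + g + δ)_L = 0.40/0.073 = 5.4795; s_A/(n + g + δ)_A = 0.40/0.064 = 6.2500.
Ratio = (5.4795/6.2500)^0.7857 = 0.8767^0.7857 ≈ 0.9018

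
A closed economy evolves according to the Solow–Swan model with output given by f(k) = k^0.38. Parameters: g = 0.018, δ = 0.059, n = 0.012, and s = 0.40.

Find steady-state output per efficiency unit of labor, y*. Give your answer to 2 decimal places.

Steady state requires s·f(k) = (n + g + δ)·k, i.e. s·k^α = (n + g + δ)·k.
Rearranging, k^(1−α) = s / (n + g + δ).
k^0.62 = 0.40 / (0.012 + 0.018 + 0.059) = 0.40 / 0.089 = 4.4944
k* = 4.4944^(1/0.62) ≈ 11.2901
y* = (k*)^α = 11.2901^0.38 ≈ 2.5120

y* = 2.51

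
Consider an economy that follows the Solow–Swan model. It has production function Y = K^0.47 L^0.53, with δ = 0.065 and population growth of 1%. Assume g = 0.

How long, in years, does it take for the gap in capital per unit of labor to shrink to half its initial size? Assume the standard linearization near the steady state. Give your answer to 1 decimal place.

half-life ≈ 17.4 years

Near the steady state the convergence rate is λ = (1 − α)(n + δ).
λ = (1 − 0.47) × 0.075 = 0.53 × 0.075 = 0.03975
Half-life = ln 2 / λ = 0.6931 / 0.03975 ≈ 17.44 years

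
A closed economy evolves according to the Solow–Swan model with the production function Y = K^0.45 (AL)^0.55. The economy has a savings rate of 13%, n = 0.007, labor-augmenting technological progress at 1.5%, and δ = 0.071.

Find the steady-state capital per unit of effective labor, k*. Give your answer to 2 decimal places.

k* = 1.84

In steady state, investment equals break-even investment: s·k^α = (n + g + δ)·k.
Dividing both sides by k: k^(1−α) = s / (n + g + δ).
k^0.55 = 0.13 / (0.007 + 0.015 + 0.071) = 0.13 / 0.093 = 1.3978
k* = 1.3978^(1/0.55) ≈ 1.8384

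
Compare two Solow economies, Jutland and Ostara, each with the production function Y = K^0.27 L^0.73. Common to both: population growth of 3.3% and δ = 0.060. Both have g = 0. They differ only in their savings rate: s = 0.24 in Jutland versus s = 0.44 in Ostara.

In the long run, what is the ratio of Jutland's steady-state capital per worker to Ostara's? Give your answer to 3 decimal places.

Steady-state k* = [s/(n + δ)]^(1/(1−α)), so the ratio is [ (s_J/(n + δ)_J) / (s_O/(n + δ)_O) ]^1.3699.
s_J/(n + δ)_J = 0.24/0.093 = 2.5806; s_O/(n + δ)_O = 0.44/0.093 = 4.7312.
Ratio = (2.5806/4.7312)^1.3699 = 0.5454^1.3699 ≈ 0.4358

ratio ≈ 0.436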